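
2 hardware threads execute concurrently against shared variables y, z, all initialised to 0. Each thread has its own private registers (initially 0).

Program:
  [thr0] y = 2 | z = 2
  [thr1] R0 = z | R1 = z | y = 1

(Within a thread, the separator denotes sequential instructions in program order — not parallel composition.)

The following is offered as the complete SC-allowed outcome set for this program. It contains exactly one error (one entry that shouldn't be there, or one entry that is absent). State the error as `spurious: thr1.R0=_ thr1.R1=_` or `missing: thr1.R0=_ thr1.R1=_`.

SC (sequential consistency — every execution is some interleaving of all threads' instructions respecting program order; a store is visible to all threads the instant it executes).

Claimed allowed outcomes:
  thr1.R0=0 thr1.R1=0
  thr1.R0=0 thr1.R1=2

missing: thr1.R0=2 thr1.R1=2

outcome vector order: (thr1.R0,thr1.R1)
under SC → 00, 02, 22
SC∖claimed = {22}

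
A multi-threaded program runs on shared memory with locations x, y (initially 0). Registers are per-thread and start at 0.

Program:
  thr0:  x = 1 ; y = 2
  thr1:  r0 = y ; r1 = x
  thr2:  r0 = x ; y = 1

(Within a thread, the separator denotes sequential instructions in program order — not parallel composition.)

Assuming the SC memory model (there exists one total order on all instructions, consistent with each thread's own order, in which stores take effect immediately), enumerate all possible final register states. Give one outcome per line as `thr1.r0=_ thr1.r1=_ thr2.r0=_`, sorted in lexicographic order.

thr1.r0=0 thr1.r1=0 thr2.r0=0
thr1.r0=0 thr1.r1=0 thr2.r0=1
thr1.r0=0 thr1.r1=1 thr2.r0=0
thr1.r0=0 thr1.r1=1 thr2.r0=1
thr1.r0=1 thr1.r1=0 thr2.r0=0
thr1.r0=1 thr1.r1=1 thr2.r0=0
thr1.r0=1 thr1.r1=1 thr2.r0=1
thr1.r0=2 thr1.r1=1 thr2.r0=0
thr1.r0=2 thr1.r1=1 thr2.r0=1

outcome vector order: (thr1.r0,thr1.r1,thr2.r0)
|SC outcomes| = 9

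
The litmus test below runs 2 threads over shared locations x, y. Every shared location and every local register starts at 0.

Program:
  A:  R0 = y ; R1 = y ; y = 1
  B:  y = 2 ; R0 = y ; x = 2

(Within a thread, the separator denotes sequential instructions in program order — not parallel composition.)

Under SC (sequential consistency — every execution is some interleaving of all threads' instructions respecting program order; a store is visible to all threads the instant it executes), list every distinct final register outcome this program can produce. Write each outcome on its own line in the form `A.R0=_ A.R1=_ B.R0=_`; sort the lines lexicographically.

A.R0=0 A.R1=0 B.R0=1
A.R0=0 A.R1=0 B.R0=2
A.R0=0 A.R1=2 B.R0=1
A.R0=0 A.R1=2 B.R0=2
A.R0=2 A.R1=2 B.R0=1
A.R0=2 A.R1=2 B.R0=2

outcome vector order: (A.R0,A.R1,B.R0)
|SC outcomes| = 6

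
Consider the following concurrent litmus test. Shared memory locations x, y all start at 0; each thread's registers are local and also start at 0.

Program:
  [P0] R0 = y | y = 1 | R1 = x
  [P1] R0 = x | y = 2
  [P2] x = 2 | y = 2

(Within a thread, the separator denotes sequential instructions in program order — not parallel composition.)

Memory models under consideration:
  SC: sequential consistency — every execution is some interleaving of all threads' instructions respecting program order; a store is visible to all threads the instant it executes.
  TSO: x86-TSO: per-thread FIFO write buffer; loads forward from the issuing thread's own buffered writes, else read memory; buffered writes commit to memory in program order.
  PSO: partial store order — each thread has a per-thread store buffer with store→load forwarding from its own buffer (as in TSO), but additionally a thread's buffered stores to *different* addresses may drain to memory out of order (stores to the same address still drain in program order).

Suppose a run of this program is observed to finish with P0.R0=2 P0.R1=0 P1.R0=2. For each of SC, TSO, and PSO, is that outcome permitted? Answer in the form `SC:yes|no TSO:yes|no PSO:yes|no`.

SC:no TSO:no PSO:yes

outcome vector order: (P0.R0,P0.R1,P1.R0)
[SC] allowed = {(0,0,0); (0,0,2); (0,2,0); (0,2,2); (2,0,0); (2,2,0); (2,2,2)}
[TSO] allowed = {(0,0,0); (0,0,2); (0,2,0); (0,2,2); (2,0,0); (2,2,0); (2,2,2)}
[PSO] allowed = {(0,0,0); (0,0,2); (0,2,0); (0,2,2); (2,0,0); (2,0,2); (2,2,0); (2,2,2)}
target (2,0,2) ∈ {PSO}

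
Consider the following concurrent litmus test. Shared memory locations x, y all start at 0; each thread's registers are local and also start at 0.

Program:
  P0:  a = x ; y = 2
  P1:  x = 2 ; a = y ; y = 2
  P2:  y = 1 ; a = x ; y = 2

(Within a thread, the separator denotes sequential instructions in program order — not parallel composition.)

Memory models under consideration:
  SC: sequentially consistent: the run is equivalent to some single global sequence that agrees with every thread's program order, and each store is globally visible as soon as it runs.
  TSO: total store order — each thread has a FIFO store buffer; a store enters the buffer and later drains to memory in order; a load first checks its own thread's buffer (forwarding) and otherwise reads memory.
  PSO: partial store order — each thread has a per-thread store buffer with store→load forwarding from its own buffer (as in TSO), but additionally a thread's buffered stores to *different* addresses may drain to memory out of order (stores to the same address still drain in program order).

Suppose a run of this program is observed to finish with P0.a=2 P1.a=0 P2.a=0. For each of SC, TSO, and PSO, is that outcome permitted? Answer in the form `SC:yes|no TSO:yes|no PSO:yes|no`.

SC:no TSO:yes PSO:yes

outcome vector order: (P0.a,P1.a,P2.a)
SC (10): <0 0 2>; <0 1 0>; <0 1 2>; <0 2 0>; <0 2 2>; <2 0 2>; <2 1 0>; <2 1 2>; <2 2 0>; <2 2 2>
TSO (12): <0 0 0>; <0 0 2>; <0 1 0>; <0 1 2>; <0 2 0>; <0 2 2>; <2 0 0>; <2 0 2>; <2 1 0>; <2 1 2>; <2 2 0>; <2 2 2>
PSO (12): <0 0 0>; <0 0 2>; <0 1 0>; <0 1 2>; <0 2 0>; <0 2 2>; <2 0 0>; <2 0 2>; <2 1 0>; <2 1 2>; <2 2 0>; <2 2 2>
target <2 0 0> ∈ {TSO,PSO}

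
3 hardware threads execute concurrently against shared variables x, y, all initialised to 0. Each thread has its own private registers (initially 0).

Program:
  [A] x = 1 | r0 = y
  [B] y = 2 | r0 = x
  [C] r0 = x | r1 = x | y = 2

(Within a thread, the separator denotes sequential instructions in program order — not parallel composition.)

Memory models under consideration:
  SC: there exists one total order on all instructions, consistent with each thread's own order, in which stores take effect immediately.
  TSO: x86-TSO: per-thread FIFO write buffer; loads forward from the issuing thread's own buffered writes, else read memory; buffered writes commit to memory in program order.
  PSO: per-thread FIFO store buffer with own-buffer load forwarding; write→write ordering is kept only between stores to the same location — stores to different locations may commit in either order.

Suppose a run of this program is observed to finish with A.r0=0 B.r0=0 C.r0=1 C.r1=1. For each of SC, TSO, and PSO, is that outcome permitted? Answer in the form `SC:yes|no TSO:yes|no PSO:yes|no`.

outcome vector order: (A.r0,B.r0,C.r0,C.r1)
SC: 9 outcomes — {0100, 0101, 0111, 2000, 2001, 2011, 2100, 2101, 2111}
TSO: 12 outcomes — {0000, 0001, 0011, 0100, 0101, 0111, 2000, 2001, 2011, 2100, 2101, 2111}
PSO: 12 outcomes — {0000, 0001, 0011, 0100, 0101, 0111, 2000, 2001, 2011, 2100, 2101, 2111}
target 0011 ∈ {TSO,PSO}

SC:no TSO:yes PSO:yes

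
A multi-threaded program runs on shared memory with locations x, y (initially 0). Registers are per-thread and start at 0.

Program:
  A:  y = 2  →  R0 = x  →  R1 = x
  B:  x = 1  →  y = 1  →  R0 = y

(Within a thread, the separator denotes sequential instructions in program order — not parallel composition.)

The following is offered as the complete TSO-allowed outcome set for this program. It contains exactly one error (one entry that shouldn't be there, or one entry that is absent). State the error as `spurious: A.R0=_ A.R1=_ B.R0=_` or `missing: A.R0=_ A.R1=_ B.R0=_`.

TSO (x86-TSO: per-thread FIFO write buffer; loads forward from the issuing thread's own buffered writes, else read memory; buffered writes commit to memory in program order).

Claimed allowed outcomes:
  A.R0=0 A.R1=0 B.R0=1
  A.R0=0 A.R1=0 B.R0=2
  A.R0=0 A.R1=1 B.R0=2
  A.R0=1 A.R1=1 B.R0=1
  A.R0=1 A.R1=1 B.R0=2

missing: A.R0=0 A.R1=1 B.R0=1

outcome vector order: (A.R0,A.R1,B.R0)
TSO: 6 outcomes — {0/0/1; 0/0/2; 0/1/1; 0/1/2; 1/1/1; 1/1/2}
TSO∖claimed = {0/1/1}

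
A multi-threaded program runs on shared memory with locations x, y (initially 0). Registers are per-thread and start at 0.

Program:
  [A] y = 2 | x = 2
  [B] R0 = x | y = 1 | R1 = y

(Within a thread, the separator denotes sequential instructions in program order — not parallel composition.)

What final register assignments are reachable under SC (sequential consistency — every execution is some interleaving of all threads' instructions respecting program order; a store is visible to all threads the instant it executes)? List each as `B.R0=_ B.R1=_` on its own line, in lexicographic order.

outcome vector order: (B.R0,B.R1)
|SC outcomes| = 3

B.R0=0 B.R1=1
B.R0=0 B.R1=2
B.R0=2 B.R1=1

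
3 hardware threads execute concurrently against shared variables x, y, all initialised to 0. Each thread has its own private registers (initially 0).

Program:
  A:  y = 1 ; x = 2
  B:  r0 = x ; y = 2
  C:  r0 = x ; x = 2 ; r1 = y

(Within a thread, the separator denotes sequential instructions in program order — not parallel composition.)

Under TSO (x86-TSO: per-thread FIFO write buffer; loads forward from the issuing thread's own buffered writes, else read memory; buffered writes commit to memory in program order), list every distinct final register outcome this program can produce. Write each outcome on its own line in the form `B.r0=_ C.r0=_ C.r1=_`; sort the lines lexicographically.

B.r0=0 C.r0=0 C.r1=0
B.r0=0 C.r0=0 C.r1=1
B.r0=0 C.r0=0 C.r1=2
B.r0=0 C.r0=2 C.r1=1
B.r0=0 C.r0=2 C.r1=2
B.r0=2 C.r0=0 C.r1=0
B.r0=2 C.r0=0 C.r1=1
B.r0=2 C.r0=0 C.r1=2
B.r0=2 C.r0=2 C.r1=1
B.r0=2 C.r0=2 C.r1=2

outcome vector order: (B.r0,C.r0,C.r1)
|TSO outcomes| = 10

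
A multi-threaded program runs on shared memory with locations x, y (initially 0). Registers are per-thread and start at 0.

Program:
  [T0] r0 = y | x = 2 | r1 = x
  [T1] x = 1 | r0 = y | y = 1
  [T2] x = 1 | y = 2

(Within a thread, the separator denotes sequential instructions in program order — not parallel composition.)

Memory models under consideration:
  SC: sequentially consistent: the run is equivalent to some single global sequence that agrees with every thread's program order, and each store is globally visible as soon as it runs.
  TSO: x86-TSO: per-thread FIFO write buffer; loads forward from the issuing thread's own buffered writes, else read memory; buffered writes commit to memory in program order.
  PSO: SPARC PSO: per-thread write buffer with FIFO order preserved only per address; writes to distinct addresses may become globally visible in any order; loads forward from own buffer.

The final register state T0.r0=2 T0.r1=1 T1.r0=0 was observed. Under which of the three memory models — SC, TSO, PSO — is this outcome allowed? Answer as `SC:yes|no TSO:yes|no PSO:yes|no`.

SC:no TSO:yes PSO:yes

outcome vector order: (T0.r0,T0.r1,T1.r0)
under SC → <0 1 0>; <0 1 2>; <0 2 0>; <0 2 2>; <1 1 0>; <1 2 0>; <1 2 2>; <2 1 2>; <2 2 0>; <2 2 2>
under TSO → <0 1 0>; <0 1 2>; <0 2 0>; <0 2 2>; <1 1 0>; <1 2 0>; <1 2 2>; <2 1 0>; <2 1 2>; <2 2 0>; <2 2 2>
under PSO → <0 1 0>; <0 1 2>; <0 2 0>; <0 2 2>; <1 1 0>; <1 1 2>; <1 2 0>; <1 2 2>; <2 1 0>; <2 1 2>; <2 2 0>; <2 2 2>
target <2 1 0> ∈ {TSO,PSO}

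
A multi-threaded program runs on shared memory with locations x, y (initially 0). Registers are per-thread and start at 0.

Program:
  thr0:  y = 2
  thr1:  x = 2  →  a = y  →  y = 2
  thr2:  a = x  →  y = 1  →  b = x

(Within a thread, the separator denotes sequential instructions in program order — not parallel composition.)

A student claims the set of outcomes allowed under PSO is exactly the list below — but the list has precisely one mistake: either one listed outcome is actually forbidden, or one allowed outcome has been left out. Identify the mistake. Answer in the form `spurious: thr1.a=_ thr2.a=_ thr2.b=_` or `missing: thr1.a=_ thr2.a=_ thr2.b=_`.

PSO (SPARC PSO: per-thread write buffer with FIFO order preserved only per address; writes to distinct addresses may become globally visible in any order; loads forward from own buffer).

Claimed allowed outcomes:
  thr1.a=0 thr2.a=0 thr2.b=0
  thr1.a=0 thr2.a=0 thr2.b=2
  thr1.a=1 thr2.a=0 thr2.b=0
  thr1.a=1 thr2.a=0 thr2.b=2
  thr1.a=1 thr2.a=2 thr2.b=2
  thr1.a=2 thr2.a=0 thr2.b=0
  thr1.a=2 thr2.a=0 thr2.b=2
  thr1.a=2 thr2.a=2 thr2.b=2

outcome vector order: (thr1.a,thr2.a,thr2.b)
PSO (9): (0,0,0), (0,0,2), (0,2,2), (1,0,0), (1,0,2), (1,2,2), (2,0,0), (2,0,2), (2,2,2)
PSO∖claimed = {(0,2,2)}

missing: thr1.a=0 thr2.a=2 thr2.b=2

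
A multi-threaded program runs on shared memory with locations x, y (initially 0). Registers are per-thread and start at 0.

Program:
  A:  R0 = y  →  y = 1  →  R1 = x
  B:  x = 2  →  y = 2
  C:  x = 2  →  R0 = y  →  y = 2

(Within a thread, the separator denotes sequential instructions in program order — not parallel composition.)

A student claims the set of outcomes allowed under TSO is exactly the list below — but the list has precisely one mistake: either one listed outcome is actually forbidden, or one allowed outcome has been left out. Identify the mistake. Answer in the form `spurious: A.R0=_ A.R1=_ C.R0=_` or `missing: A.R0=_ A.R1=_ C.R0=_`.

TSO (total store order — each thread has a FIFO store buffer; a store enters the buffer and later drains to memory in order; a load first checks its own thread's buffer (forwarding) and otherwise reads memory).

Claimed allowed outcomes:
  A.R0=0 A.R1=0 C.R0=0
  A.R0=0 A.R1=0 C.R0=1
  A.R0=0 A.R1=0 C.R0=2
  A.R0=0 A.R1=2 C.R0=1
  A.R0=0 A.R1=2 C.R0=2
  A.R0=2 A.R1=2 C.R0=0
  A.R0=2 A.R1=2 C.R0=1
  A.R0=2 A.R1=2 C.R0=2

outcome vector order: (A.R0,A.R1,C.R0)
TSO (9): 0/0/0, 0/0/1, 0/0/2, 0/2/0, 0/2/1, 0/2/2, 2/2/0, 2/2/1, 2/2/2
TSO∖claimed = {0/2/0}

missing: A.R0=0 A.R1=2 C.R0=0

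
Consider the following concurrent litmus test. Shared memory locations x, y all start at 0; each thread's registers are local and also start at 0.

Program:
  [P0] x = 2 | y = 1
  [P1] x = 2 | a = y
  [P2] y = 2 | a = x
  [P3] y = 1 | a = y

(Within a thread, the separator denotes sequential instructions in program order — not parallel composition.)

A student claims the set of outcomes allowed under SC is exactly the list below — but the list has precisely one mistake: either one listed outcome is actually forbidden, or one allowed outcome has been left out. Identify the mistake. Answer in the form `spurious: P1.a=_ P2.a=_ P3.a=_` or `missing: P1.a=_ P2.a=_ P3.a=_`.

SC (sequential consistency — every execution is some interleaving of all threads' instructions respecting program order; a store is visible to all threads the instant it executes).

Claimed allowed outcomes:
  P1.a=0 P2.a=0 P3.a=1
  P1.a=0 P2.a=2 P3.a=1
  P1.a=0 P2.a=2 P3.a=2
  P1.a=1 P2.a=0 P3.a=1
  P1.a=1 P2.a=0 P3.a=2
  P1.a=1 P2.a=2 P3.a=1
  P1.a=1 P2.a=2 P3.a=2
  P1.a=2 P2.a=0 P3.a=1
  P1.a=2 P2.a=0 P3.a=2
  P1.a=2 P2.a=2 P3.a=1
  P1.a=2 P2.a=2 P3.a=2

outcome vector order: (P1.a,P2.a,P3.a)
[SC] allowed = {0/2/1; 0/2/2; 1/0/1; 1/0/2; 1/2/1; 1/2/2; 2/0/1; 2/0/2; 2/2/1; 2/2/2}
claimed∖SC = {0/0/1}

spurious: P1.a=0 P2.a=0 P3.a=1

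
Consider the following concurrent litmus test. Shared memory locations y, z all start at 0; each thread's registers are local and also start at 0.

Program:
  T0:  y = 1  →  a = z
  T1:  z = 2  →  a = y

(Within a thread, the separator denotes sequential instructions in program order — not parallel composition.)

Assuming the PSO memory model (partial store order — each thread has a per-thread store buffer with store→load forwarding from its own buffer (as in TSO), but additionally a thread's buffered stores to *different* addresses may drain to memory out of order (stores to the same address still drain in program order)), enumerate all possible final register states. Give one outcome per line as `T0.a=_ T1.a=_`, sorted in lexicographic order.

T0.a=0 T1.a=0
T0.a=0 T1.a=1
T0.a=2 T1.a=0
T0.a=2 T1.a=1

outcome vector order: (T0.a,T1.a)
|PSO outcomes| = 4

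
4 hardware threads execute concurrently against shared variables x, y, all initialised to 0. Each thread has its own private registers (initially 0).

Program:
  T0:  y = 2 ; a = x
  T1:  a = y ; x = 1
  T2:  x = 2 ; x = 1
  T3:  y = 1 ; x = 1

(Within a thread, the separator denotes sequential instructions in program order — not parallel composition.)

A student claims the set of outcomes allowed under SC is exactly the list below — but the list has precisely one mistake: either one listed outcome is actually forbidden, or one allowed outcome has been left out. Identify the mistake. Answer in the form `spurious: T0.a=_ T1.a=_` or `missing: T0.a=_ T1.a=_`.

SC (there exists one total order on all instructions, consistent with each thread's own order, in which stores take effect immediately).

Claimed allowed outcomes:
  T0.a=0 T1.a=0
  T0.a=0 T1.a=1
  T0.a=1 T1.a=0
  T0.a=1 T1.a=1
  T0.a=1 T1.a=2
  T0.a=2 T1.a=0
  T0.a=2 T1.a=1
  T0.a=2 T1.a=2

outcome vector order: (T0.a,T1.a)
[SC] allowed = {0/0, 0/1, 0/2, 1/0, 1/1, 1/2, 2/0, 2/1, 2/2}
SC∖claimed = {0/2}

missing: T0.a=0 T1.a=2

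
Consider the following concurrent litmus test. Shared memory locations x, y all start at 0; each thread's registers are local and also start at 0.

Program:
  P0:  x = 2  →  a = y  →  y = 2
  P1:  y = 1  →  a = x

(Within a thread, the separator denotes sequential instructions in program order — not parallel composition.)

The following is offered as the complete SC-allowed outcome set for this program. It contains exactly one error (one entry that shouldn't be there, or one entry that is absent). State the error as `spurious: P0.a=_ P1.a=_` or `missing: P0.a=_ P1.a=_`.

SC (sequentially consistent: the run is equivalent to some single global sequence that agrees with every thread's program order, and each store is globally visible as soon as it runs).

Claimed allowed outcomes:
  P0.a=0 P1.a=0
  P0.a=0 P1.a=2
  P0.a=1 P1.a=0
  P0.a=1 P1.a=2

spurious: P0.a=0 P1.a=0

outcome vector order: (P0.a,P1.a)
SC: 3 outcomes — {<0 2> <1 0> <1 2>}
claimed∖SC = {<0 0>}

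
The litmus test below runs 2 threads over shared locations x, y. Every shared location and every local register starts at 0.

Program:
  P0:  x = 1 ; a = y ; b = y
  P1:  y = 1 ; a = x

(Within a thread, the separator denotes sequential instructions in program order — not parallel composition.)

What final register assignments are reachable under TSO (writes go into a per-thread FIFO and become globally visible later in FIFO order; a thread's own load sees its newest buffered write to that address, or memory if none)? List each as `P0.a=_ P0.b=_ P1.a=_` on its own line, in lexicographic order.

P0.a=0 P0.b=0 P1.a=0
P0.a=0 P0.b=0 P1.a=1
P0.a=0 P0.b=1 P1.a=0
P0.a=0 P0.b=1 P1.a=1
P0.a=1 P0.b=1 P1.a=0
P0.a=1 P0.b=1 P1.a=1

outcome vector order: (P0.a,P0.b,P1.a)
|TSO outcomes| = 6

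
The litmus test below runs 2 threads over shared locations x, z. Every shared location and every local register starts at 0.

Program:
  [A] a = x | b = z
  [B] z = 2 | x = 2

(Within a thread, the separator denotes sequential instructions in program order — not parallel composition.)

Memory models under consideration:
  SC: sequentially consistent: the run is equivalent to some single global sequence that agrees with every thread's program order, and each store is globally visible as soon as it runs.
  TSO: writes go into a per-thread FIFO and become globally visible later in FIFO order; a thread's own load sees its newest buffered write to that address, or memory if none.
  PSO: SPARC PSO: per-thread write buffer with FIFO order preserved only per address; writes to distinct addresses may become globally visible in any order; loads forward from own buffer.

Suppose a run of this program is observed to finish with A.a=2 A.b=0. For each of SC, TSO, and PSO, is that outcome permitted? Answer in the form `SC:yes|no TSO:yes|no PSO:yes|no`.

SC:no TSO:no PSO:yes

outcome vector order: (A.a,A.b)
[SC] allowed = {00, 02, 22}
[TSO] allowed = {00, 02, 22}
[PSO] allowed = {00, 02, 20, 22}
target 20 ∈ {PSO}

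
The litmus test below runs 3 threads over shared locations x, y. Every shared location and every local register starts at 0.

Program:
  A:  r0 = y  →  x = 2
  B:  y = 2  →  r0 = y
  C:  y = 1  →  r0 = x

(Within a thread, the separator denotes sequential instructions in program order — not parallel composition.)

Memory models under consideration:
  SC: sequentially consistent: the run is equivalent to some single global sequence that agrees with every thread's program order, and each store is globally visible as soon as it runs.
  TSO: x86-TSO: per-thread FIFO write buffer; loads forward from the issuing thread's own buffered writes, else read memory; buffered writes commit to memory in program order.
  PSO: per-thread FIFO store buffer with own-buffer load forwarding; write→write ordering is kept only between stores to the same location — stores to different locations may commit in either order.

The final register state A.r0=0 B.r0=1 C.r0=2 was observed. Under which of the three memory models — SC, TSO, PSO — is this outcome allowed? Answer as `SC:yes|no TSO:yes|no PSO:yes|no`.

SC:yes TSO:yes PSO:yes

outcome vector order: (A.r0,B.r0,C.r0)
[SC] allowed = {<0 1 0>, <0 1 2>, <0 2 0>, <0 2 2>, <1 1 0>, <1 1 2>, <1 2 0>, <1 2 2>, <2 1 0>, <2 1 2>, <2 2 0>, <2 2 2>}
[TSO] allowed = {<0 1 0>, <0 1 2>, <0 2 0>, <0 2 2>, <1 1 0>, <1 1 2>, <1 2 0>, <1 2 2>, <2 1 0>, <2 1 2>, <2 2 0>, <2 2 2>}
[PSO] allowed = {<0 1 0>, <0 1 2>, <0 2 0>, <0 2 2>, <1 1 0>, <1 1 2>, <1 2 0>, <1 2 2>, <2 1 0>, <2 1 2>, <2 2 0>, <2 2 2>}
target <0 1 2> ∈ {SC,TSO,PSO}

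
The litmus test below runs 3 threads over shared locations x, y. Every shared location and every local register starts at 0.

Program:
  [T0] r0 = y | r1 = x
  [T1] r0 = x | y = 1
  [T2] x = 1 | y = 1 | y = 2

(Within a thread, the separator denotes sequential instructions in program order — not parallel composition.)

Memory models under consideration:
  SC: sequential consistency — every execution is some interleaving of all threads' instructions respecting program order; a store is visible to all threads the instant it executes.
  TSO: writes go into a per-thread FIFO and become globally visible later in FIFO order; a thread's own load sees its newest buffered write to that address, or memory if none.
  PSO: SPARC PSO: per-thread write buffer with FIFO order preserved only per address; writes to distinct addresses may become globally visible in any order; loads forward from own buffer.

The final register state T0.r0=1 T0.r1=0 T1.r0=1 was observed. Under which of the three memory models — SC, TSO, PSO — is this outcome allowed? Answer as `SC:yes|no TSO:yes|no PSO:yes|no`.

outcome vector order: (T0.r0,T0.r1,T1.r0)
[SC] allowed = {(0,0,0), (0,0,1), (0,1,0), (0,1,1), (1,0,0), (1,1,0), (1,1,1), (2,1,0), (2,1,1)}
[TSO] allowed = {(0,0,0), (0,0,1), (0,1,0), (0,1,1), (1,0,0), (1,1,0), (1,1,1), (2,1,0), (2,1,1)}
[PSO] allowed = {(0,0,0), (0,0,1), (0,1,0), (0,1,1), (1,0,0), (1,0,1), (1,1,0), (1,1,1), (2,0,0), (2,0,1), (2,1,0), (2,1,1)}
target (1,0,1) ∈ {PSO}

SC:no TSO:no PSO:yes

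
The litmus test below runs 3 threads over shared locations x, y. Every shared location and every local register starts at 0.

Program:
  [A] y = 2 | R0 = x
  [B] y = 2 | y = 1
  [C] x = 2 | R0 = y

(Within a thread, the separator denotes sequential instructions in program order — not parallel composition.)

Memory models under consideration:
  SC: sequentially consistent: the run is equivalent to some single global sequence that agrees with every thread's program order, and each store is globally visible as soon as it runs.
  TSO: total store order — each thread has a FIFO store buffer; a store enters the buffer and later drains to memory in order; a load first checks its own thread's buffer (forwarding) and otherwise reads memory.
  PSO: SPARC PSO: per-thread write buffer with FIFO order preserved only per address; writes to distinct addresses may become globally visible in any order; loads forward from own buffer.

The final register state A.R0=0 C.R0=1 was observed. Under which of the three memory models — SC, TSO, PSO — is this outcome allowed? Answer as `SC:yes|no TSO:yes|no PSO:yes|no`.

SC:yes TSO:yes PSO:yes

outcome vector order: (A.R0,C.R0)
SC (5): 0/1 0/2 2/0 2/1 2/2
TSO (6): 0/0 0/1 0/2 2/0 2/1 2/2
PSO (6): 0/0 0/1 0/2 2/0 2/1 2/2
target 0/1 ∈ {SC,TSO,PSO}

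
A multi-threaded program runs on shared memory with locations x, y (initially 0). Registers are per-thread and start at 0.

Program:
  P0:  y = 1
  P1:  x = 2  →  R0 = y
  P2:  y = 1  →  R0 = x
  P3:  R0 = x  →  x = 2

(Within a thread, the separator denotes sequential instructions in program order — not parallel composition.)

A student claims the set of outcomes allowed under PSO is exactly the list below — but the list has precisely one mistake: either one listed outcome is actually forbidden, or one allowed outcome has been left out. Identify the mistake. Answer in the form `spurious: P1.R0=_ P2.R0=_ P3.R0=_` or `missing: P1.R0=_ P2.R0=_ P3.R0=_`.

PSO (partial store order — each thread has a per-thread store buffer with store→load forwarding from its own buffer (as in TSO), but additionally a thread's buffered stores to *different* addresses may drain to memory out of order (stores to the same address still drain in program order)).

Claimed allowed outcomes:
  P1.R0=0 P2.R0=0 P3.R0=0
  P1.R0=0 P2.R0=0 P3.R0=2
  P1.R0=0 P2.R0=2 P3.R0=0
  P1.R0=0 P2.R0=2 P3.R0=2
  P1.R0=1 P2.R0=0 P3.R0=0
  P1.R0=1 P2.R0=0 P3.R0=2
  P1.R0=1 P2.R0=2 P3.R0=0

missing: P1.R0=1 P2.R0=2 P3.R0=2

outcome vector order: (P1.R0,P2.R0,P3.R0)
PSO (8): (0,0,0) (0,0,2) (0,2,0) (0,2,2) (1,0,0) (1,0,2) (1,2,0) (1,2,2)
PSO∖claimed = {(1,2,2)}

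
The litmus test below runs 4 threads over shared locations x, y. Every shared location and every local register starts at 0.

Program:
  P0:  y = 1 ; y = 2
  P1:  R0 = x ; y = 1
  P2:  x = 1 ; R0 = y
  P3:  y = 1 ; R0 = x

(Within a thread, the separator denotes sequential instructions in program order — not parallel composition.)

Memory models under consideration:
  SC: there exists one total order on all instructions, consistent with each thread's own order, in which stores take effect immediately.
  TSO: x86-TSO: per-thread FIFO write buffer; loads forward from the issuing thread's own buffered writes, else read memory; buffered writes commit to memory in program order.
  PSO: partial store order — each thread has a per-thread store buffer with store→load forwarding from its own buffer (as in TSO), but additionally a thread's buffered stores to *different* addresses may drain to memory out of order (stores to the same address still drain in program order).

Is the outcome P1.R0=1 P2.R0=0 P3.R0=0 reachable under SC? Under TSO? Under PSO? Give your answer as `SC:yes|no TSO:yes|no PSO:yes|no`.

SC:no TSO:yes PSO:yes

outcome vector order: (P1.R0,P2.R0,P3.R0)
SC (10): (0,0,1), (0,1,0), (0,1,1), (0,2,0), (0,2,1), (1,0,1), (1,1,0), (1,1,1), (1,2,0), (1,2,1)
TSO (12): (0,0,0), (0,0,1), (0,1,0), (0,1,1), (0,2,0), (0,2,1), (1,0,0), (1,0,1), (1,1,0), (1,1,1), (1,2,0), (1,2,1)
PSO (12): (0,0,0), (0,0,1), (0,1,0), (0,1,1), (0,2,0), (0,2,1), (1,0,0), (1,0,1), (1,1,0), (1,1,1), (1,2,0), (1,2,1)
target (1,0,0) ∈ {TSO,PSO}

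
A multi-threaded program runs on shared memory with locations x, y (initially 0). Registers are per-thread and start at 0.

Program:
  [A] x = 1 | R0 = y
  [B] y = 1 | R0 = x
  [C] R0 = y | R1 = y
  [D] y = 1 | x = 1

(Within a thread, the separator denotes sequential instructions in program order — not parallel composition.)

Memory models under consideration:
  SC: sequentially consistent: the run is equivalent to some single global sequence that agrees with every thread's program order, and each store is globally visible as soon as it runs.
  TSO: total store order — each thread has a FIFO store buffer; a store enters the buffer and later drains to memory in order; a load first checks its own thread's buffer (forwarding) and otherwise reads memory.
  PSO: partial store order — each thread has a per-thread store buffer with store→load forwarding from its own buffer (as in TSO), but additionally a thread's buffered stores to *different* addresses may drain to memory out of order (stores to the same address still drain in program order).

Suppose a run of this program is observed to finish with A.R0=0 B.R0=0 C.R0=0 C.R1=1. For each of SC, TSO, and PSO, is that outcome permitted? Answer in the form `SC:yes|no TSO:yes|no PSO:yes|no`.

SC:no TSO:yes PSO:yes

outcome vector order: (A.R0,B.R0,C.R0,C.R1)
SC: 9 outcomes — {(0,1,0,0) (0,1,0,1) (0,1,1,1) (1,0,0,0) (1,0,0,1) (1,0,1,1) (1,1,0,0) (1,1,0,1) (1,1,1,1)}
TSO: 12 outcomes — {(0,0,0,0) (0,0,0,1) (0,0,1,1) (0,1,0,0) (0,1,0,1) (0,1,1,1) (1,0,0,0) (1,0,0,1) (1,0,1,1) (1,1,0,0) (1,1,0,1) (1,1,1,1)}
PSO: 12 outcomes — {(0,0,0,0) (0,0,0,1) (0,0,1,1) (0,1,0,0) (0,1,0,1) (0,1,1,1) (1,0,0,0) (1,0,0,1) (1,0,1,1) (1,1,0,0) (1,1,0,1) (1,1,1,1)}
target (0,0,0,1) ∈ {TSO,PSO}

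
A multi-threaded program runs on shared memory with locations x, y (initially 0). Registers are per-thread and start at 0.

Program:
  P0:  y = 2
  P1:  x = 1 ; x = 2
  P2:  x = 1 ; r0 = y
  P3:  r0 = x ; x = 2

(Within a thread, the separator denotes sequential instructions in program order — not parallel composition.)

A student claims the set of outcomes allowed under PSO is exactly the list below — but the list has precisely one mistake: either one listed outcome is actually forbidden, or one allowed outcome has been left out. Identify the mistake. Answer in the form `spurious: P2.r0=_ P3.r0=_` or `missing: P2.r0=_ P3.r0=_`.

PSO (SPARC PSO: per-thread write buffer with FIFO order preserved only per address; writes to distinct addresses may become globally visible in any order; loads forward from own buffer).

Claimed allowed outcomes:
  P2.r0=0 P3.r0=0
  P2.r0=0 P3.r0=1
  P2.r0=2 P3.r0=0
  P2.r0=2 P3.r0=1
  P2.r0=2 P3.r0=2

outcome vector order: (P2.r0,P3.r0)
[PSO] allowed = {<0 0>; <0 1>; <0 2>; <2 0>; <2 1>; <2 2>}
PSO∖claimed = {<0 2>}

missing: P2.r0=0 P3.r0=2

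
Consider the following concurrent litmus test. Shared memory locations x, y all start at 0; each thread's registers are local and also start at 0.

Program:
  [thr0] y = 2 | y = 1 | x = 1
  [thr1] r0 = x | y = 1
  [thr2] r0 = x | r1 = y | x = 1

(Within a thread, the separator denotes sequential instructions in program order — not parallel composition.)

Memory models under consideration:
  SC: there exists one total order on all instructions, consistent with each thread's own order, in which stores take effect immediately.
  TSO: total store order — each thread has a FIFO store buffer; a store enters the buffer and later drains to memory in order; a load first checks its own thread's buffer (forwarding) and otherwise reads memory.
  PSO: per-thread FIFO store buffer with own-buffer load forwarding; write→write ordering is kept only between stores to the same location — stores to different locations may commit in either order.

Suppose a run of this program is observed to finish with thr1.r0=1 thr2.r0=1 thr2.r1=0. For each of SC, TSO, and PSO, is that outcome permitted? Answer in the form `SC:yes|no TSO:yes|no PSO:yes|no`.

SC:no TSO:no PSO:yes

outcome vector order: (thr1.r0,thr2.r0,thr2.r1)
[SC] allowed = {(0,0,0) (0,0,1) (0,0,2) (0,1,1) (1,0,0) (1,0,1) (1,0,2) (1,1,1)}
[TSO] allowed = {(0,0,0) (0,0,1) (0,0,2) (0,1,1) (1,0,0) (1,0,1) (1,0,2) (1,1,1)}
[PSO] allowed = {(0,0,0) (0,0,1) (0,0,2) (0,1,0) (0,1,1) (0,1,2) (1,0,0) (1,0,1) (1,0,2) (1,1,0) (1,1,1) (1,1,2)}
target (1,1,0) ∈ {PSO}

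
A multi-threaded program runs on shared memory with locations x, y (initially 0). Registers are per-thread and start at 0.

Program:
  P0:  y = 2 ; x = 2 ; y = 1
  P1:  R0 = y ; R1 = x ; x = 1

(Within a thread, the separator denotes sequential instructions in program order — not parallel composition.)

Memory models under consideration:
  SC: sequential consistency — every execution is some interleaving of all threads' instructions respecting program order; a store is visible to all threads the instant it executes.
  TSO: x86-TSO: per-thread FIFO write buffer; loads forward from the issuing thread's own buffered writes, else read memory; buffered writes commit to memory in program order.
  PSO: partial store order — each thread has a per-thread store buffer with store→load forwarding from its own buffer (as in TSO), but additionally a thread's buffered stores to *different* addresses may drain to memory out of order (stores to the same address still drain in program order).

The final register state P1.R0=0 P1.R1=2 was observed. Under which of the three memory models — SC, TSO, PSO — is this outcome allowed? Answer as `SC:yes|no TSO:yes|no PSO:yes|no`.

SC:yes TSO:yes PSO:yes

outcome vector order: (P1.R0,P1.R1)
SC: 5 outcomes — {(0,0); (0,2); (1,2); (2,0); (2,2)}
TSO: 5 outcomes — {(0,0); (0,2); (1,2); (2,0); (2,2)}
PSO: 6 outcomes — {(0,0); (0,2); (1,0); (1,2); (2,0); (2,2)}
target (0,2) ∈ {SC,TSO,PSO}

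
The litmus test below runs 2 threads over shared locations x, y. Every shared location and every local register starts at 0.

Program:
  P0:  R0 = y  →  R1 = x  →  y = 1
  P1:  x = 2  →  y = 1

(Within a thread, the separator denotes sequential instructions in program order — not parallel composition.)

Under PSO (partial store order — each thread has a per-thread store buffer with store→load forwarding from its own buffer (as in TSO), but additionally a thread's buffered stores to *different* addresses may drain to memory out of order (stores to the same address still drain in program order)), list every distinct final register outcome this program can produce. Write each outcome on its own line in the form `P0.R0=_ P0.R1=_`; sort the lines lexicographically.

P0.R0=0 P0.R1=0
P0.R0=0 P0.R1=2
P0.R0=1 P0.R1=0
P0.R0=1 P0.R1=2

outcome vector order: (P0.R0,P0.R1)
|PSO outcomes| = 4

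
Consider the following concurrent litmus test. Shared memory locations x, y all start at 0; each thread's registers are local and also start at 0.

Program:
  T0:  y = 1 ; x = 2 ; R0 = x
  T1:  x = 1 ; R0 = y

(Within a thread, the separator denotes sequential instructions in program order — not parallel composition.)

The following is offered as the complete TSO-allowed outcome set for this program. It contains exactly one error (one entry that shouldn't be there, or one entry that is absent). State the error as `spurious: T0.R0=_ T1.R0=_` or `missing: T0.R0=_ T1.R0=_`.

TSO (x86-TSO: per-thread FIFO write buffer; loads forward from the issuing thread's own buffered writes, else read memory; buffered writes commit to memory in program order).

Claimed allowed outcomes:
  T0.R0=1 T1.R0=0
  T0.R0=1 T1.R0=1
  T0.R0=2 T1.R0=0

missing: T0.R0=2 T1.R0=1

outcome vector order: (T0.R0,T1.R0)
TSO: 4 outcomes — {<1 0>, <1 1>, <2 0>, <2 1>}
TSO∖claimed = {<2 1>}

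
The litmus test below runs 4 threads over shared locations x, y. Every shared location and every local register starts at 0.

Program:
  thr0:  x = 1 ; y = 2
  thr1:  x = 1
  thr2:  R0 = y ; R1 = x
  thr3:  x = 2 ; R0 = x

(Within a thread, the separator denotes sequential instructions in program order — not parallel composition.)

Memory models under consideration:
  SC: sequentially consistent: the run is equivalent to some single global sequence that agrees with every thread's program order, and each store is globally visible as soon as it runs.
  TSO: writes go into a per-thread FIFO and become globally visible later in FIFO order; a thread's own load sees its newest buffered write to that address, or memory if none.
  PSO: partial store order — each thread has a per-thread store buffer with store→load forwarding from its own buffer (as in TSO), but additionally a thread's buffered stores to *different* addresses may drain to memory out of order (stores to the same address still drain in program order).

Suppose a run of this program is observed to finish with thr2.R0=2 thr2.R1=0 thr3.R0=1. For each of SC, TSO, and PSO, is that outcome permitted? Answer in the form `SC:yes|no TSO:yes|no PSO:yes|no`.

outcome vector order: (thr2.R0,thr2.R1,thr3.R0)
SC: 10 outcomes — {0/0/1, 0/0/2, 0/1/1, 0/1/2, 0/2/1, 0/2/2, 2/1/1, 2/1/2, 2/2/1, 2/2/2}
TSO: 10 outcomes — {0/0/1, 0/0/2, 0/1/1, 0/1/2, 0/2/1, 0/2/2, 2/1/1, 2/1/2, 2/2/1, 2/2/2}
PSO: 12 outcomes — {0/0/1, 0/0/2, 0/1/1, 0/1/2, 0/2/1, 0/2/2, 2/0/1, 2/0/2, 2/1/1, 2/1/2, 2/2/1, 2/2/2}
target 2/0/1 ∈ {PSO}

SC:no TSO:no PSO:yes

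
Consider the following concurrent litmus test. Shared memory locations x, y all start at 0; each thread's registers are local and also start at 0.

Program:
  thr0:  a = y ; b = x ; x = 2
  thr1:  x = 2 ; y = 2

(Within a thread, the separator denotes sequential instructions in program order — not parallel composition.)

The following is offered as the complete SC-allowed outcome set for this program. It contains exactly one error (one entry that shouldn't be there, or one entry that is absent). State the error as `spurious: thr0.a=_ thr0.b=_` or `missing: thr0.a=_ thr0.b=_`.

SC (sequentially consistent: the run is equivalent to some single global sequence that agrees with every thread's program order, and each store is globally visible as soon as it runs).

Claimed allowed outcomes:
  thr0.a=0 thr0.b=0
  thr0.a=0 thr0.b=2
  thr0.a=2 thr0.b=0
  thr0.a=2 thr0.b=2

outcome vector order: (thr0.a,thr0.b)
under SC → 00 02 22
claimed∖SC = {20}

spurious: thr0.a=2 thr0.b=0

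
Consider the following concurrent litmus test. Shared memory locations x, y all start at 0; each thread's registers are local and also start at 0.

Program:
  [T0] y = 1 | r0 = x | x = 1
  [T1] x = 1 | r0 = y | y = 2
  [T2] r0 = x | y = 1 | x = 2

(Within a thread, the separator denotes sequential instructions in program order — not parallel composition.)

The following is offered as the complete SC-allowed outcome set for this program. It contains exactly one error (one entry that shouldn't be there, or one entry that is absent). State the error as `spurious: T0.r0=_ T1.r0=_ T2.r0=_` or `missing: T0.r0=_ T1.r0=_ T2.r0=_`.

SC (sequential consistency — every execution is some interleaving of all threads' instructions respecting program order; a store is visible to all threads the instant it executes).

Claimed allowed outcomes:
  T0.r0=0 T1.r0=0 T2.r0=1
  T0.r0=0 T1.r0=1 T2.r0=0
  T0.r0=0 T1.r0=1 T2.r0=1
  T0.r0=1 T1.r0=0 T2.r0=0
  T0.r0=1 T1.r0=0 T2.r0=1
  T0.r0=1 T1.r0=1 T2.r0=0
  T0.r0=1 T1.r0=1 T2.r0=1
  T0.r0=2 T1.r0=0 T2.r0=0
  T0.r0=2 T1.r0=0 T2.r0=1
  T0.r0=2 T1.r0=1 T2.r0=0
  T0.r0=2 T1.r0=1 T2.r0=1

spurious: T0.r0=0 T1.r0=0 T2.r0=1

outcome vector order: (T0.r0,T1.r0,T2.r0)
[SC] allowed = {0/1/0; 0/1/1; 1/0/0; 1/0/1; 1/1/0; 1/1/1; 2/0/0; 2/0/1; 2/1/0; 2/1/1}
claimed∖SC = {0/0/1}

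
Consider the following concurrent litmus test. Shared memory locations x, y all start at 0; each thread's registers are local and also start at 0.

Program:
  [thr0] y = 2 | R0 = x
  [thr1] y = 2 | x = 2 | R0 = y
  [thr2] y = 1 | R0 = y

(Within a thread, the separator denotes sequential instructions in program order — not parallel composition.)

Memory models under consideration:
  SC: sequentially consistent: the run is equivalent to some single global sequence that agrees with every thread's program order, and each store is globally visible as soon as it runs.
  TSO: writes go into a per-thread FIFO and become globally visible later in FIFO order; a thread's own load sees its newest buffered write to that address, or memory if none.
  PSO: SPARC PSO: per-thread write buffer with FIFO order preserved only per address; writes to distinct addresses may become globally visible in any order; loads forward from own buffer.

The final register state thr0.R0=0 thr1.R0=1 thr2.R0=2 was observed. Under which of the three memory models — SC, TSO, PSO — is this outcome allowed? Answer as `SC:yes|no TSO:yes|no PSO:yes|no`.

SC:no TSO:yes PSO:yes

outcome vector order: (thr0.R0,thr1.R0,thr2.R0)
under SC → <0 1 1>, <0 2 1>, <0 2 2>, <2 1 1>, <2 1 2>, <2 2 1>, <2 2 2>
under TSO → <0 1 1>, <0 1 2>, <0 2 1>, <0 2 2>, <2 1 1>, <2 1 2>, <2 2 1>, <2 2 2>
under PSO → <0 1 1>, <0 1 2>, <0 2 1>, <0 2 2>, <2 1 1>, <2 1 2>, <2 2 1>, <2 2 2>
target <0 1 2> ∈ {TSO,PSO}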